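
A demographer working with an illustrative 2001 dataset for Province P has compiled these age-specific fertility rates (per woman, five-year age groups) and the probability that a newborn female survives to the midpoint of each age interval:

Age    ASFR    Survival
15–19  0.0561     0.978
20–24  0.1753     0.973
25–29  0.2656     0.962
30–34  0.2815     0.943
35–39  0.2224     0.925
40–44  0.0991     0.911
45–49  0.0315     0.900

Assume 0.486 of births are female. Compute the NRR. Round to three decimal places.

Proportion female at birth = 0.486.
Weighting each age-specific rate by interval width and survival:
  15–19: 5 × 0.0561 × 0.978 = 0.27433
  20–24: 5 × 0.1753 × 0.973 = 0.85283
  25–29: 5 × 0.2656 × 0.962 = 1.27754
  30–34: 5 × 0.2815 × 0.943 = 1.32727
  35–39: 5 × 0.2224 × 0.925 = 1.02860
  40–44: 5 × 0.0991 × 0.911 = 0.45140
  45–49: 5 × 0.0315 × 0.900 = 0.14175
Sum = 5.35372
NRR = 0.486 × 5.35372 = 2.60191
NRR > 1, so each generation more than replaces itself.

2.602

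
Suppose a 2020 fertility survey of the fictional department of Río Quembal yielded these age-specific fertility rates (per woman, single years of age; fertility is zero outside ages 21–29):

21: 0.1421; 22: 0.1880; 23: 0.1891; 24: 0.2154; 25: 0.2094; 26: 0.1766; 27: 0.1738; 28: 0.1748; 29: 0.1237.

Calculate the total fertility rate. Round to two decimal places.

Sum of ASFRs = 0.1421 + 0.1880 + 0.1891 + 0.2154 + 0.2094 + 0.1766 + 0.1738 + 0.1748 + 0.1237 = 1.5929
TFR = 1.5929

1.59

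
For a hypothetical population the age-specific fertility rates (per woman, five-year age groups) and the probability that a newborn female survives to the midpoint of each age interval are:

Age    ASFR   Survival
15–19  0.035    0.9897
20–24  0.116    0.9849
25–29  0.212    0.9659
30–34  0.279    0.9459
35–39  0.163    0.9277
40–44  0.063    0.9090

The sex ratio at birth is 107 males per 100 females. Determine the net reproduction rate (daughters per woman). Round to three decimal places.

1.995

Proportion female at birth = 100 / (100 + 107) = 0.48309.
Survival-weighted fertility by age (5·fₓ·Sₓ):
  15–19: 5 × 0.035 × 0.9897 = 0.17320
  20–24: 5 × 0.116 × 0.9849 = 0.57124
  25–29: 5 × 0.212 × 0.9659 = 1.02385
  30–34: 5 × 0.279 × 0.9459 = 1.31953
  35–39: 5 × 0.163 × 0.9277 = 0.75608
  40–44: 5 × 0.063 × 0.9090 = 0.28634
Sum = 4.13024
NRR = 0.48309 × 4.13024 = 1.99528
An NRR exceeding 1 indicates intrinsic growth under these rates.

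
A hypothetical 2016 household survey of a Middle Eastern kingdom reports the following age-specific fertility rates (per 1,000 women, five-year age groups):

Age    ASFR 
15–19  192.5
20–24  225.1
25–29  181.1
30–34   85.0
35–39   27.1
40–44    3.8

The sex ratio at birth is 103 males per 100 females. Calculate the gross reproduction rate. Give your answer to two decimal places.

Proportion female at birth = 100 / (100 + 103) = 0.49261.
Sum of ASFRs = 192.5 + 225.1 + 181.1 + 85.0 + 27.1 + 3.8 = 714.6
TFR = 5 × 714.6 / 1000 = 3.573
GRR = 0.49261 × 3.573 = 1.76010

1.76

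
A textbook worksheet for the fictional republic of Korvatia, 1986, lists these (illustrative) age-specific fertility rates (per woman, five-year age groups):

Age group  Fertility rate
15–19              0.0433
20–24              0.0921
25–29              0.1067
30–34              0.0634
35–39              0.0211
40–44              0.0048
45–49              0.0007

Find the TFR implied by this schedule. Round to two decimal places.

Sum of ASFRs = 0.0433 + 0.0921 + 0.1067 + 0.0634 + 0.0211 + 0.0048 + 0.0007 = 0.3321
TFR = 5 × 0.3321 = 1.6605

1.66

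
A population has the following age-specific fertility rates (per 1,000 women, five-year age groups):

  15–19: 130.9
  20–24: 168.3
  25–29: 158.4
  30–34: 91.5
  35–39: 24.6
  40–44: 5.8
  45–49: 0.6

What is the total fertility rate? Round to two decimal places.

2.90

Sum of ASFRs = 130.9 + 168.3 + 158.4 + 91.5 + 24.6 + 5.8 + 0.6 = 580.1
TFR = 5 × 580.1 / 1000 = 2.9005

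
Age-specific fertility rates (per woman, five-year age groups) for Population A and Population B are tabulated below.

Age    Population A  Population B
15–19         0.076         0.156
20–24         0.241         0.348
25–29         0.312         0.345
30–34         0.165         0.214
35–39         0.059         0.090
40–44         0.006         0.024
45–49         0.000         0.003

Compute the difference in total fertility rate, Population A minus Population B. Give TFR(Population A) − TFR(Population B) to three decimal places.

-1.605

Population A:
  Sum of ASFRs = 0.076 + 0.241 + 0.312 + 0.165 + 0.059 + 0.006 + 0.000 = 0.859
  TFR = 5 × 0.859 = 4.295
Population B:
  Sum of ASFRs = 0.156 + 0.348 + 0.345 + 0.214 + 0.090 + 0.024 + 0.003 = 1.180
  TFR = 5 × 1.180 = 5.9
Difference = 4.295 − 5.9 = -1.605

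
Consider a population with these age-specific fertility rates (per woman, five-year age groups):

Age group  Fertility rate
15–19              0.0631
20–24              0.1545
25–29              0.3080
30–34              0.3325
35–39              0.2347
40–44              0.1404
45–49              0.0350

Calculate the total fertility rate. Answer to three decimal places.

Sum of ASFRs = 0.0631 + 0.1545 + 0.3080 + 0.3325 + 0.2347 + 0.1404 + 0.0350 = 1.2682
TFR = 5 × 1.2682 = 6.341

6.341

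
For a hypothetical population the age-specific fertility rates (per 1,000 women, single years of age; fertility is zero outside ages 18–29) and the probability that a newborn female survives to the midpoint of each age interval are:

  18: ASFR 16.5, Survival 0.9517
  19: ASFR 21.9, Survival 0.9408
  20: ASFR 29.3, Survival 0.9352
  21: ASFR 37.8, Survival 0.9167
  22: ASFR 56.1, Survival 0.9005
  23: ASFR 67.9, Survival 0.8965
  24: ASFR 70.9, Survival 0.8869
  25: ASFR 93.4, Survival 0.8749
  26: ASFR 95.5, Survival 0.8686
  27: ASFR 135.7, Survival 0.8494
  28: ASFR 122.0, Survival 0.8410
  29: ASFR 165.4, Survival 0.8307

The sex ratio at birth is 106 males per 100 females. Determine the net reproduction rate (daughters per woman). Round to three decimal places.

0.385

Proportion female at birth = 100 / (100 + 106) = 0.48544.
Per-age-group product (1 × ASFR × survival probability):
  18: 1 × 16.5/1000 × 0.9517 = 0.01570
  19: 1 × 21.9/1000 × 0.9408 = 0.02060
  20: 1 × 29.3/1000 × 0.9352 = 0.02740
  21: 1 × 37.8/1000 × 0.9167 = 0.03465
  22: 1 × 56.1/1000 × 0.9005 = 0.05052
  23: 1 × 67.9/1000 × 0.8965 = 0.06087
  24: 1 × 70.9/1000 × 0.8869 = 0.06288
  25: 1 × 93.4/1000 × 0.8749 = 0.08172
  26: 1 × 95.5/1000 × 0.8686 = 0.08295
  27: 1 × 135.7/1000 × 0.8494 = 0.11526
  28: 1 × 122.0/1000 × 0.8410 = 0.10260
  29: 1 × 165.4/1000 × 0.8307 = 0.13740
Sum = 0.79255
NRR = 0.48544 × 0.79255 = 0.38474
NRR < 1, so the cohort does not fully replace itself.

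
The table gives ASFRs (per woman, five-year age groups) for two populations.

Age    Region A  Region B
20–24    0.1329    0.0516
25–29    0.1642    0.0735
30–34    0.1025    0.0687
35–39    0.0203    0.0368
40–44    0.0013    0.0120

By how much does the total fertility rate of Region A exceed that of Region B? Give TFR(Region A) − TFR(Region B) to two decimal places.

0.89

Region A:
  Sum of ASFRs = 0.1329 + 0.1642 + 0.1025 + 0.0203 + 0.0013 = 0.4212
  TFR = 5 × 0.4212 = 2.106
Region B:
  Sum of ASFRs = 0.0516 + 0.0735 + 0.0687 + 0.0368 + 0.0120 = 0.2426
  TFR = 5 × 0.2426 = 1.213
Difference = 2.106 − 1.213 = 0.893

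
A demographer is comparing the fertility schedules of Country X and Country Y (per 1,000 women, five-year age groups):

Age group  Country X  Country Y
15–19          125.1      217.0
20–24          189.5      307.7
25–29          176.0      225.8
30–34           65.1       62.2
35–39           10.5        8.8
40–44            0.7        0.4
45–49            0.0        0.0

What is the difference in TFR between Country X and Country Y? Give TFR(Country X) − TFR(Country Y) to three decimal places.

-1.275

Country X:
  Sum of ASFRs = 125.1 + 189.5 + 176.0 + 65.1 + 10.5 + 0.7 + 0.0 = 566.9
  TFR = 5 × 566.9 / 1000 = 2.8345
Country Y:
  Sum of ASFRs = 217.0 + 307.7 + 225.8 + 62.2 + 8.8 + 0.4 + 0.0 = 821.9
  TFR = 5 × 821.9 / 1000 = 4.1095
Difference = 2.8345 − 4.1095 = -1.275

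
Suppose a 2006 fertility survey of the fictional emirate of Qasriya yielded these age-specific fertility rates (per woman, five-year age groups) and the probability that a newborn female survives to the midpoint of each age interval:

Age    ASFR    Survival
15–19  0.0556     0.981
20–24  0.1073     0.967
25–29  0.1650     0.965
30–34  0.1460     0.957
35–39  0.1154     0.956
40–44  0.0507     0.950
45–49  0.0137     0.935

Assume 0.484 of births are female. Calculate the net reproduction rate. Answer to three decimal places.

Proportion female at birth = 0.484.
Survival-weighted fertility by age (5·fₓ·Sₓ):
  15–19: 5 × 0.0556 × 0.981 = 0.27272
  20–24: 5 × 0.1073 × 0.967 = 0.51880
  25–29: 5 × 0.1650 × 0.965 = 0.79613
  30–34: 5 × 0.1460 × 0.957 = 0.69861
  35–39: 5 × 0.1154 × 0.956 = 0.55161
  40–44: 5 × 0.0507 × 0.950 = 0.24083
  45–49: 5 × 0.0137 × 0.935 = 0.06405
Sum = 3.14275
NRR = 0.484 × 3.14275 = 1.52109
NRR > 1, so each generation more than replaces itself.

1.521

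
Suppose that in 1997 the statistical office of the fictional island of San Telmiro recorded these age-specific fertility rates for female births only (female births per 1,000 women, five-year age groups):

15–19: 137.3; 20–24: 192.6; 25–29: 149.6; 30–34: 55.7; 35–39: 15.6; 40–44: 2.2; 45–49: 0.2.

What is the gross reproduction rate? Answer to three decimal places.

Sum of female ASFRs = 137.3 + 192.6 + 149.6 + 55.7 + 15.6 + 2.2 + 0.2 = 553.2
GRR = 5 × 553.2 / 1000 = 2.766

2.766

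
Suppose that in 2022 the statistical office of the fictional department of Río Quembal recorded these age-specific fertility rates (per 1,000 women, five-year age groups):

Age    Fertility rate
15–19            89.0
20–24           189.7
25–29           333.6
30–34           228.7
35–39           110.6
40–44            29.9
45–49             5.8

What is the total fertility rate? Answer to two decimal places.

4.94

Sum of ASFRs = 89.0 + 189.7 + 333.6 + 228.7 + 110.6 + 29.9 + 5.8 = 987.3
TFR = 5 × 987.3 / 1000 = 4.9365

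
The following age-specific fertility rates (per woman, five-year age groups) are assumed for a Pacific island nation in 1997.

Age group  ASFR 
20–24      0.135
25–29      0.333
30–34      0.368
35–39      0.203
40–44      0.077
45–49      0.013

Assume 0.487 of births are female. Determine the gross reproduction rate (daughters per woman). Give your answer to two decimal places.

2.75

Proportion female at birth = 0.487.
Sum of ASFRs = 0.135 + 0.333 + 0.368 + 0.203 + 0.077 + 0.013 = 1.129
TFR = 5 × 1.129 = 5.645
GRR = 0.487 × 5.645 = 2.74912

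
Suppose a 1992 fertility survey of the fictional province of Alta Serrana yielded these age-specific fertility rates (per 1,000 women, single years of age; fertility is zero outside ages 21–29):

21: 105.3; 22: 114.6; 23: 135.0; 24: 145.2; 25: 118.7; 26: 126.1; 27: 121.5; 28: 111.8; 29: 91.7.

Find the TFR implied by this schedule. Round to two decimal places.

Sum of ASFRs = 105.3 + 114.6 + 135.0 + 145.2 + 118.7 + 126.1 + 121.5 + 111.8 + 91.7 = 1069.9
TFR = 1069.9 / 1000 = 1.0699

1.07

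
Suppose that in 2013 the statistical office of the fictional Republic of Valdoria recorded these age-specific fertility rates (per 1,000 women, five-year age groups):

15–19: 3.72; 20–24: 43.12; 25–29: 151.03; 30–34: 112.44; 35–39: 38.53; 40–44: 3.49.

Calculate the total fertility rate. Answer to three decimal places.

1.762

Sum of ASFRs = 3.72 + 43.12 + 151.03 + 112.44 + 38.53 + 3.49 = 352.33
TFR = 5 × 352.33 / 1000 = 1.76165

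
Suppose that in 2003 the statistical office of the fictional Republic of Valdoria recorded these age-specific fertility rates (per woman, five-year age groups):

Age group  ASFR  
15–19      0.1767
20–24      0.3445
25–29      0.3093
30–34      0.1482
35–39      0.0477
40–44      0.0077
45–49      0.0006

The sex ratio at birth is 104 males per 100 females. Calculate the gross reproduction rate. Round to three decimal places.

2.536

Proportion female at birth = 100 / (100 + 104) = 0.49020.
Sum of ASFRs = 0.1767 + 0.3445 + 0.3093 + 0.1482 + 0.0477 + 0.0077 + 0.0006 = 1.0347
TFR = 5 × 1.0347 = 5.1735
GRR = 0.49020 × 5.1735 = 2.53605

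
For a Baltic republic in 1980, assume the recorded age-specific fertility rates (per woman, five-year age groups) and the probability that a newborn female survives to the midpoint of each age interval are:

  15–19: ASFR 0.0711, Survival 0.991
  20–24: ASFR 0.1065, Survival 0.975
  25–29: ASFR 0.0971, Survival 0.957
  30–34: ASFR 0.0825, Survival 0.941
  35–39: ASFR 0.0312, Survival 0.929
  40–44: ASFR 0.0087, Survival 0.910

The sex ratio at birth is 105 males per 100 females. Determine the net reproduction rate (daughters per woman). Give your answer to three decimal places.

0.931

Proportion female at birth = 100 / (100 + 105) = 0.48780.
Weighting each age-specific rate by interval width and survival:
  15–19: 5 × 0.0711 × 0.991 = 0.35230
  20–24: 5 × 0.1065 × 0.975 = 0.51919
  25–29: 5 × 0.0971 × 0.957 = 0.46462
  30–34: 5 × 0.0825 × 0.941 = 0.38816
  35–39: 5 × 0.0312 × 0.929 = 0.14492
  40–44: 5 × 0.0087 × 0.910 = 0.03959
Sum = 1.90878
NRR = 0.48780 × 1.90878 = 0.93110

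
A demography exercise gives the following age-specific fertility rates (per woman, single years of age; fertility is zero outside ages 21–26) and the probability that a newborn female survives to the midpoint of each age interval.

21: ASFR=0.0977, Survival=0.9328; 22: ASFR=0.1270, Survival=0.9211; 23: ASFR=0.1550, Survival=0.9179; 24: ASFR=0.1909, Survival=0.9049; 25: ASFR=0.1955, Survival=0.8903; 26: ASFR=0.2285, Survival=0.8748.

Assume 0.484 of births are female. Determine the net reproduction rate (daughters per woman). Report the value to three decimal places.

0.434

Proportion female at birth = 0.484.
Per-age-group product (1 × ASFR × survival probability):
  21: 1 × 0.0977 × 0.9328 = 0.09113
  22: 1 × 0.1270 × 0.9211 = 0.11698
  23: 1 × 0.1550 × 0.9179 = 0.14227
  24: 1 × 0.1909 × 0.9049 = 0.17275
  25: 1 × 0.1955 × 0.8903 = 0.17405
  26: 1 × 0.2285 × 0.8748 = 0.19989
Sum = 0.89707
NRR = 0.484 × 0.89707 = 0.43418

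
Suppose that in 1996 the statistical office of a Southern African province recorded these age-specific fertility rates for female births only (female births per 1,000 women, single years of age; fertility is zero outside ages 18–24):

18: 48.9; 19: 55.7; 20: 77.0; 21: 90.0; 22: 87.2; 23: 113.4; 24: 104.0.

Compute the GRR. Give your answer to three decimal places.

0.576

Sum of female ASFRs = 48.9 + 55.7 + 77.0 + 90.0 + 87.2 + 113.4 + 104.0 = 576.2
GRR = 576.2 / 1000 = 0.5762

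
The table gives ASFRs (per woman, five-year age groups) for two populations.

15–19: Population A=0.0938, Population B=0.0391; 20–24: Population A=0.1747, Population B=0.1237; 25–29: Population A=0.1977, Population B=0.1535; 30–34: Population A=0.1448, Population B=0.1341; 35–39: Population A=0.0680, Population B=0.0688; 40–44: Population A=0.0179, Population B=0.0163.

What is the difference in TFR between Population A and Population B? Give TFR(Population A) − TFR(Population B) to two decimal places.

Population A:
  Sum of ASFRs = 0.0938 + 0.1747 + 0.1977 + 0.1448 + 0.0680 + 0.0179 = 0.6969
  TFR = 5 × 0.6969 = 3.4845
Population B:
  Sum of ASFRs = 0.0391 + 0.1237 + 0.1535 + 0.1341 + 0.0688 + 0.0163 = 0.5355
  TFR = 5 × 0.5355 = 2.6775
Difference = 3.4845 − 2.6775 = 0.807

0.81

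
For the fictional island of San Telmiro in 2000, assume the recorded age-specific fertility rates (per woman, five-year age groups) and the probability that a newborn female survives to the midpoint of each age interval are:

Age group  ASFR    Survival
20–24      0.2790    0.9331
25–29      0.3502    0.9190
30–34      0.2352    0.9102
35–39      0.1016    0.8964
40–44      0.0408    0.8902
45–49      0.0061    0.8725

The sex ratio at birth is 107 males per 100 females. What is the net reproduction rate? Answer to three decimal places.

2.244

Proportion female at birth = 100 / (100 + 107) = 0.48309.
Survival-weighted fertility by age (5·fₓ·Sₓ):
  20–24: 5 × 0.2790 × 0.9331 = 1.30167
  25–29: 5 × 0.3502 × 0.9190 = 1.60917
  30–34: 5 × 0.2352 × 0.9102 = 1.07040
  35–39: 5 × 0.1016 × 0.8964 = 0.45537
  40–44: 5 × 0.0408 × 0.8902 = 0.18160
  45–49: 5 × 0.0061 × 0.8725 = 0.02661
Sum = 4.64482
NRR = 0.48309 × 4.64482 = 2.24387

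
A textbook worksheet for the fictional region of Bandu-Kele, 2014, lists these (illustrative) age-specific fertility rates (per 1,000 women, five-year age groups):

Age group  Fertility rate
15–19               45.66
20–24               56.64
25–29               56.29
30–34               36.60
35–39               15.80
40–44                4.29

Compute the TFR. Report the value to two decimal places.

1.08

Sum of ASFRs = 45.66 + 56.64 + 56.29 + 36.60 + 15.80 + 4.29 = 215.28
TFR = 5 × 215.28 / 1000 = 1.0764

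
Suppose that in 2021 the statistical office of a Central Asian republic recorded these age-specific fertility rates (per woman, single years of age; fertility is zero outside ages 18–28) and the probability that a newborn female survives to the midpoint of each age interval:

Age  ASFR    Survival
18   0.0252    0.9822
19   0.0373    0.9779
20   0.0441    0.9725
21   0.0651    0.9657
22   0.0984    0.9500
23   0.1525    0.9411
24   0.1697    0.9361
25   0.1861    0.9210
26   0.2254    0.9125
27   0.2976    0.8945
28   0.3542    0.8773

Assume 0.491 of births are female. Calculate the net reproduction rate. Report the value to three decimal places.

Proportion female at birth = 0.491.
Each age group contributes 1 × ASFR × survival:
  18: 1 × 0.0252 × 0.9822 = 0.02475
  19: 1 × 0.0373 × 0.9779 = 0.03648
  20: 1 × 0.0441 × 0.9725 = 0.04289
  21: 1 × 0.0651 × 0.9657 = 0.06287
  22: 1 × 0.0984 × 0.9500 = 0.09348
  23: 1 × 0.1525 × 0.9411 = 0.14352
  24: 1 × 0.1697 × 0.9361 = 0.15886
  25: 1 × 0.1861 × 0.9210 = 0.17140
  26: 1 × 0.2254 × 0.9125 = 0.20568
  27: 1 × 0.2976 × 0.8945 = 0.26620
  28: 1 × 0.3542 × 0.8773 = 0.31074
Sum = 1.51687
NRR = 0.491 × 1.51687 = 0.74478

0.745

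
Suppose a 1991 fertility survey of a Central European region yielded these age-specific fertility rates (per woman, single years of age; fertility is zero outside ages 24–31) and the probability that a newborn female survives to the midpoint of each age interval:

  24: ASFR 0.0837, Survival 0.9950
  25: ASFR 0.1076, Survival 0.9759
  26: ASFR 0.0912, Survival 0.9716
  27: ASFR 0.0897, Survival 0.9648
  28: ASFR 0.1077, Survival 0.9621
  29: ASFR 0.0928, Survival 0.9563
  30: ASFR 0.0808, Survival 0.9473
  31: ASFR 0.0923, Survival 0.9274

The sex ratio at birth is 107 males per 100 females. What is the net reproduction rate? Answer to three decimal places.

Proportion female at birth = 100 / (100 + 107) = 0.48309.
Each age group contributes 1 × ASFR × survival:
  24: 1 × 0.0837 × 0.9950 = 0.08328
  25: 1 × 0.1076 × 0.9759 = 0.10501
  26: 1 × 0.0912 × 0.9716 = 0.08861
  27: 1 × 0.0897 × 0.9648 = 0.08654
  28: 1 × 0.1077 × 0.9621 = 0.10362
  29: 1 × 0.0928 × 0.9563 = 0.08874
  30: 1 × 0.0808 × 0.9473 = 0.07654
  31: 1 × 0.0923 × 0.9274 = 0.08560
Sum = 0.71794
NRR = 0.48309 × 0.71794 = 0.34683

0.347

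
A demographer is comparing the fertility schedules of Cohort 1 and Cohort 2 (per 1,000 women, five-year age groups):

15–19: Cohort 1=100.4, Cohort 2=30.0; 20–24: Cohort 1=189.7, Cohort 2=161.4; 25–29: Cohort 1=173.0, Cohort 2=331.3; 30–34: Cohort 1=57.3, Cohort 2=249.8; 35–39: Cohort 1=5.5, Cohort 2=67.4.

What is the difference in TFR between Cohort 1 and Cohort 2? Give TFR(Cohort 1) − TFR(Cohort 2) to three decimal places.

Cohort 1:
  Sum of ASFRs = 100.4 + 189.7 + 173.0 + 57.3 + 5.5 = 525.9
  TFR = 5 × 525.9 / 1000 = 2.6295
Cohort 2:
  Sum of ASFRs = 30.0 + 161.4 + 331.3 + 249.8 + 67.4 = 839.9
  TFR = 5 × 839.9 / 1000 = 4.1995
Difference = 2.6295 − 4.1995 = -1.57

-1.570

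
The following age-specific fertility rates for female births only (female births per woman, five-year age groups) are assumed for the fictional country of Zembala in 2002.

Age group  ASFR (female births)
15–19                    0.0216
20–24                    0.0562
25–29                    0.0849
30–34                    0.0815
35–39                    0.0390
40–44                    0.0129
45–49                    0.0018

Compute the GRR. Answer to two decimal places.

Sum of female ASFRs = 0.0216 + 0.0562 + 0.0849 + 0.0815 + 0.0390 + 0.0129 + 0.0018 = 0.2979
GRR = 5 × 0.2979 = 1.4895

1.49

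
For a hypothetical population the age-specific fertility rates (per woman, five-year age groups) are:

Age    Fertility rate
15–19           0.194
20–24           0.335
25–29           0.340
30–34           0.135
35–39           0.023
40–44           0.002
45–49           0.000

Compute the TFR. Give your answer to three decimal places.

5.145

Sum of ASFRs = 0.194 + 0.335 + 0.340 + 0.135 + 0.023 + 0.002 + 0.000 = 1.029
TFR = 5 × 1.029 = 5.145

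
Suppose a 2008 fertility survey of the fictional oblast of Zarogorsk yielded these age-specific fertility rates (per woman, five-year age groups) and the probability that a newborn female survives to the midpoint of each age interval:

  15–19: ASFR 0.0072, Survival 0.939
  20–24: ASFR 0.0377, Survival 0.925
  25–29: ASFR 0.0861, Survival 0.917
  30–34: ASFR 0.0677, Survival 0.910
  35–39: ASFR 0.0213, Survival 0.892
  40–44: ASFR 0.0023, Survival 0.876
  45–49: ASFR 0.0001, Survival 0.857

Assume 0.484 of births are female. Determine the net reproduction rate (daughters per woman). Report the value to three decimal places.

Proportion female at birth = 0.484.
Each age group contributes 5 × ASFR × survival:
  15–19: 5 × 0.0072 × 0.939 = 0.03380
  20–24: 5 × 0.0377 × 0.925 = 0.17436
  25–29: 5 × 0.0861 × 0.917 = 0.39477
  30–34: 5 × 0.0677 × 0.910 = 0.30804
  35–39: 5 × 0.0213 × 0.892 = 0.09500
  40–44: 5 × 0.0023 × 0.876 = 0.01007
  45–49: 5 × 0.0001 × 0.857 = 0.00043
Sum = 1.01647
NRR = 0.484 × 1.01647 = 0.49197
An NRR under 1 implies long-run decline under these rates.

0.492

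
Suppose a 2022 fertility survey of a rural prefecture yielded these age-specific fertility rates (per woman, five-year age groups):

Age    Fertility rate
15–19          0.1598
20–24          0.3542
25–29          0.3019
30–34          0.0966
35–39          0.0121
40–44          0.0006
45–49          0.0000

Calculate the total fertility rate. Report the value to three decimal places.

4.626

Sum of ASFRs = 0.1598 + 0.3542 + 0.3019 + 0.0966 + 0.0121 + 0.0006 + 0.0000 = 0.9252
TFR = 5 × 0.9252 = 4.626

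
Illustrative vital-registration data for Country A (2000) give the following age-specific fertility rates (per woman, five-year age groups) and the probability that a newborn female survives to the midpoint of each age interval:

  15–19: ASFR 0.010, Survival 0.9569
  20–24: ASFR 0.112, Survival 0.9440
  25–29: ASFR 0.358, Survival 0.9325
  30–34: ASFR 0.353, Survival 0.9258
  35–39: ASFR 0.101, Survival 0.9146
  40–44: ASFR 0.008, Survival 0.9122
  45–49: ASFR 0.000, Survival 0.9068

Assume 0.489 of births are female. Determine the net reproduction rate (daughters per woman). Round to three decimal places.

2.141

Proportion female at birth = 0.489.
Each age group contributes 5 × ASFR × survival:
  15–19: 5 × 0.010 × 0.9569 = 0.04785
  20–24: 5 × 0.112 × 0.9440 = 0.52864
  25–29: 5 × 0.358 × 0.9325 = 1.66918
  30–34: 5 × 0.353 × 0.9258 = 1.63404
  35–39: 5 × 0.101 × 0.9146 = 0.46187
  40–44: 5 × 0.008 × 0.9122 = 0.03649
  45–49: 5 × 0.000 × 0.9068 = 0.00000
Sum = 4.37807
NRR = 0.489 × 4.37807 = 2.14088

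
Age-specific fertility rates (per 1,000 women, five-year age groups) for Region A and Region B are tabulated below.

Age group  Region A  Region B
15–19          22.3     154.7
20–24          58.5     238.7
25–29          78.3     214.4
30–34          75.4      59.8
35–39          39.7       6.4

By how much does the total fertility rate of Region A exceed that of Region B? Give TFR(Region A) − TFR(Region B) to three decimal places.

-1.999

Region A:
  Sum of ASFRs = 22.3 + 58.5 + 78.3 + 75.4 + 39.7 = 274.2
  TFR = 5 × 274.2 / 1000 = 1.371
Region B:
  Sum of ASFRs = 154.7 + 238.7 + 214.4 + 59.8 + 6.4 = 674.0
  TFR = 5 × 674.0 / 1000 = 3.37
Difference = 1.371 − 3.37 = -1.999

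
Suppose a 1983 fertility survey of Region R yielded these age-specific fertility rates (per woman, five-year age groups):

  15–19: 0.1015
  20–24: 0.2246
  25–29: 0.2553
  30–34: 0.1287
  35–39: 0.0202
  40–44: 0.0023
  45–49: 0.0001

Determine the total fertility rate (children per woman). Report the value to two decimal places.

Sum of ASFRs = 0.1015 + 0.2246 + 0.2553 + 0.1287 + 0.0202 + 0.0023 + 0.0001 = 0.7327
TFR = 5 × 0.7327 = 3.6635

3.66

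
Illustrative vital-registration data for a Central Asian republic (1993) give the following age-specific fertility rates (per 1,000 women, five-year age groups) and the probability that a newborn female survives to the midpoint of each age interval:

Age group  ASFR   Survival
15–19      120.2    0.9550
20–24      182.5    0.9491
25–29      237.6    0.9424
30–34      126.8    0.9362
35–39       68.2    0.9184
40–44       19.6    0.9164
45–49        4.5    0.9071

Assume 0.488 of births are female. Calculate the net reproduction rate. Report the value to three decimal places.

Proportion female at birth = 0.488.
Weighting each age-specific rate by interval width and survival:
  15–19: 5 × 120.2/1000 × 0.9550 = 0.57396
  20–24: 5 × 182.5/1000 × 0.9491 = 0.86605
  25–29: 5 × 237.6/1000 × 0.9424 = 1.11957
  30–34: 5 × 126.8/1000 × 0.9362 = 0.59355
  35–39: 5 × 68.2/1000 × 0.9184 = 0.31317
  40–44: 5 × 19.6/1000 × 0.9164 = 0.08981
  45–49: 5 × 4.5/1000 × 0.9071 = 0.02041
Sum = 3.57652
NRR = 0.488 × 3.57652 = 1.74534

1.745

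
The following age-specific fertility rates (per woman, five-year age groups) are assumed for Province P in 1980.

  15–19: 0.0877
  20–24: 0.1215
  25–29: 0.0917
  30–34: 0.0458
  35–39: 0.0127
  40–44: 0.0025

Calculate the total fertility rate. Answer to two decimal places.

1.81

Sum of ASFRs = 0.0877 + 0.1215 + 0.0917 + 0.0458 + 0.0127 + 0.0025 = 0.3619
TFR = 5 × 0.3619 = 1.8095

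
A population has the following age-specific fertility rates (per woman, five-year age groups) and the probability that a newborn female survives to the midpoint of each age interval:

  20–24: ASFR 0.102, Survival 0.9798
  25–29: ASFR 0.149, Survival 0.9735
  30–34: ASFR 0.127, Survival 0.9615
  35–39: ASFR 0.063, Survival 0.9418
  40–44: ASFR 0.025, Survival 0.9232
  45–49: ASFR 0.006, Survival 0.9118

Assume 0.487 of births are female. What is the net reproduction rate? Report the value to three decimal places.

1.108

Proportion female at birth = 0.487.
Weighting each age-specific rate by interval width and survival:
  20–24: 5 × 0.102 × 0.9798 = 0.49970
  25–29: 5 × 0.149 × 0.9735 = 0.72526
  30–34: 5 × 0.127 × 0.9615 = 0.61055
  35–39: 5 × 0.063 × 0.9418 = 0.29667
  40–44: 5 × 0.025 × 0.9232 = 0.11540
  45–49: 5 × 0.006 × 0.9118 = 0.02735
Sum = 2.27493
NRR = 0.487 × 2.27493 = 1.10789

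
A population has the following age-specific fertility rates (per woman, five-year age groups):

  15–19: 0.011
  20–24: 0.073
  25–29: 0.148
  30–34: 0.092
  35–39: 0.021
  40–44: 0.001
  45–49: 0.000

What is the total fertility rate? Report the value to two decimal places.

1.73

Sum of ASFRs = 0.011 + 0.073 + 0.148 + 0.092 + 0.021 + 0.001 + 0.000 = 0.346
TFR = 5 × 0.346 = 1.73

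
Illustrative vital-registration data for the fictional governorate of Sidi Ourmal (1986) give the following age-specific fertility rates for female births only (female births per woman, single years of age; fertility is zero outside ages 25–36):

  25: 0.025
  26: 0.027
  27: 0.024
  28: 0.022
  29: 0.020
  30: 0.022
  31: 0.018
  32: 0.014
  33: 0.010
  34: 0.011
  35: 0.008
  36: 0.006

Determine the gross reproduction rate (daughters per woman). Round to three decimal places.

Sum of female ASFRs = 0.025 + 0.027 + 0.024 + 0.022 + 0.020 + 0.022 + 0.018 + 0.014 + 0.010 + 0.011 + 0.008 + 0.006 = 0.207
GRR = 0.207

0.207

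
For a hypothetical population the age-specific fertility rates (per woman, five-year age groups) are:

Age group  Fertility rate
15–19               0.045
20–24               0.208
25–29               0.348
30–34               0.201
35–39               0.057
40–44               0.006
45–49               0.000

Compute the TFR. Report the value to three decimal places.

Sum of ASFRs = 0.045 + 0.208 + 0.348 + 0.201 + 0.057 + 0.006 + 0.000 = 0.865
TFR = 5 × 0.865 = 4.325

4.325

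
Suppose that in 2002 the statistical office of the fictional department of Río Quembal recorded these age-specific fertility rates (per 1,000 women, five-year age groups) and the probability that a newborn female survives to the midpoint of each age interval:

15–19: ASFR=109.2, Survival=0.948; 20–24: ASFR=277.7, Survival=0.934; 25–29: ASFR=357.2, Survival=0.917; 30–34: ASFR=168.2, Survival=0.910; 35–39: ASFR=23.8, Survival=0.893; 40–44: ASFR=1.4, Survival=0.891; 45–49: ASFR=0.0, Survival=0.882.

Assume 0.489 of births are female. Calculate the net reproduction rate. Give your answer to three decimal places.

2.117

Proportion female at birth = 0.489.
Weighting each age-specific rate by interval width and survival:
  15–19: 5 × 109.2/1000 × 0.948 = 0.51761
  20–24: 5 × 277.7/1000 × 0.934 = 1.29686
  25–29: 5 × 357.2/1000 × 0.917 = 1.63776
  30–34: 5 × 168.2/1000 × 0.910 = 0.76531
  35–39: 5 × 23.8/1000 × 0.893 = 0.10627
  40–44: 5 × 1.4/1000 × 0.891 = 0.00624
  45–49: 5 × 0.0/1000 × 0.882 = 0.00000
Sum = 4.33005
NRR = 0.489 × 4.33005 = 2.11739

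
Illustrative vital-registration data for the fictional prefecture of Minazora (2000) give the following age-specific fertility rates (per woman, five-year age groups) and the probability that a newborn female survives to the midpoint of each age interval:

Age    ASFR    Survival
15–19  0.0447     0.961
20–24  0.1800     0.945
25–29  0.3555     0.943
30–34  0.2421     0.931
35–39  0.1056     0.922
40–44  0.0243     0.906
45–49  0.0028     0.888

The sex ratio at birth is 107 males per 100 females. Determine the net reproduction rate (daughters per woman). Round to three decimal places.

2.163

Proportion female at birth = 100 / (100 + 107) = 0.48309.
Per-age-group product (5 × ASFR × survival probability):
  15–19: 5 × 0.0447 × 0.961 = 0.21478
  20–24: 5 × 0.1800 × 0.945 = 0.85050
  25–29: 5 × 0.3555 × 0.943 = 1.67618
  30–34: 5 × 0.2421 × 0.931 = 1.12698
  35–39: 5 × 0.1056 × 0.922 = 0.48682
  40–44: 5 × 0.0243 × 0.906 = 0.11008
  45–49: 5 × 0.0028 × 0.888 = 0.01243
Sum = 4.47777
NRR = 0.48309 × 4.47777 = 2.16317
With NRR above 1 the population is above replacement fertility.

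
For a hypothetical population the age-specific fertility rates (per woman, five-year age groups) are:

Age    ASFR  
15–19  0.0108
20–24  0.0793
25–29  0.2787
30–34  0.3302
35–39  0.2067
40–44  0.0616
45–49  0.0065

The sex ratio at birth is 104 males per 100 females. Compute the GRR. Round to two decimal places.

Proportion female at birth = 100 / (100 + 104) = 0.49020.
Sum of ASFRs = 0.0108 + 0.0793 + 0.2787 + 0.3302 + 0.2067 + 0.0616 + 0.0065 = 0.9738
TFR = 5 × 0.9738 = 4.869
GRR = 0.49020 × 4.869 = 2.38678

2.39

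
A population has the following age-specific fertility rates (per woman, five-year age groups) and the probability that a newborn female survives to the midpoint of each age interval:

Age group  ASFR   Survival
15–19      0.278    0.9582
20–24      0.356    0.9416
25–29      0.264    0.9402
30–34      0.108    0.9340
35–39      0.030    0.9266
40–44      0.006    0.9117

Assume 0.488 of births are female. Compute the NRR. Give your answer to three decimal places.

2.401

Proportion female at birth = 0.488.
Per-age-group product (5 × ASFR × survival probability):
  15–19: 5 × 0.278 × 0.9582 = 1.33190
  20–24: 5 × 0.356 × 0.9416 = 1.67605
  25–29: 5 × 0.264 × 0.9402 = 1.24106
  30–34: 5 × 0.108 × 0.9340 = 0.50436
  35–39: 5 × 0.030 × 0.9266 = 0.13899
  40–44: 5 × 0.006 × 0.9117 = 0.02735
Sum = 4.91971
NRR = 0.488 × 4.91971 = 2.40082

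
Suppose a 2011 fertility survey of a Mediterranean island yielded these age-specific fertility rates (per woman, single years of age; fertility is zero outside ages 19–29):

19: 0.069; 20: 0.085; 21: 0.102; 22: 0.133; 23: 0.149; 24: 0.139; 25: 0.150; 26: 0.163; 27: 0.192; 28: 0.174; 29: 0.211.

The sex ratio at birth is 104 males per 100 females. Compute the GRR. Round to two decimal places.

Proportion female at birth = 100 / (100 + 104) = 0.49020.
Sum of ASFRs = 0.069 + 0.085 + 0.102 + 0.133 + 0.149 + 0.139 + 0.150 + 0.163 + 0.192 + 0.174 + 0.211 = 1.567
TFR = 1.567
GRR = 0.49020 × 1.567 = 0.76814

0.77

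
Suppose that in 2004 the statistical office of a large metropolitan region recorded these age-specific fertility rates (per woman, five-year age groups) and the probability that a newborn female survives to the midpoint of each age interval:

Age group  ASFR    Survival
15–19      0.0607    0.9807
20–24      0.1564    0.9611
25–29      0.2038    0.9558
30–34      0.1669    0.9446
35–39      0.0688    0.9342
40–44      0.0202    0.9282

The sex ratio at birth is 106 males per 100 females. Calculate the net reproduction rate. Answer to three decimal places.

Proportion female at birth = 100 / (100 + 106) = 0.48544.
Survival-weighted fertility by age (5·fₓ·Sₓ):
  15–19: 5 × 0.0607 × 0.9807 = 0.29764
  20–24: 5 × 0.1564 × 0.9611 = 0.75158
  25–29: 5 × 0.2038 × 0.9558 = 0.97396
  30–34: 5 × 0.1669 × 0.9446 = 0.78827
  35–39: 5 × 0.0688 × 0.9342 = 0.32136
  40–44: 5 × 0.0202 × 0.9282 = 0.09375
Sum = 3.22656
NRR = 0.48544 × 3.22656 = 1.56630
NRR > 1, so each generation more than replaces itself.

1.566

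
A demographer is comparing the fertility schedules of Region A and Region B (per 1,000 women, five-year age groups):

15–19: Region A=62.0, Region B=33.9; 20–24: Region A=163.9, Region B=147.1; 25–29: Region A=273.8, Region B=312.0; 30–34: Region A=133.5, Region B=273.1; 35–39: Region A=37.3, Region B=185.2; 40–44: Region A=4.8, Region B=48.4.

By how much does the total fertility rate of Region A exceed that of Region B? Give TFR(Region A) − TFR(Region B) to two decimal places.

Region A:
  Sum of ASFRs = 62.0 + 163.9 + 273.8 + 133.5 + 37.3 + 4.8 = 675.3
  TFR = 5 × 675.3 / 1000 = 3.3765
Region B:
  Sum of ASFRs = 33.9 + 147.1 + 312.0 + 273.1 + 185.2 + 48.4 = 999.7
  TFR = 5 × 999.7 / 1000 = 4.9985
Difference = 3.3765 − 4.9985 = -1.622

-1.62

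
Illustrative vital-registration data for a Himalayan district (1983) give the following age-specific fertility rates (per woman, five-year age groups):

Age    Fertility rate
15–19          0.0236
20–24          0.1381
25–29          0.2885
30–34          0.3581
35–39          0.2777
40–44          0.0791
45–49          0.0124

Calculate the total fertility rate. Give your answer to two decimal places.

Sum of ASFRs = 0.0236 + 0.1381 + 0.2885 + 0.3581 + 0.2777 + 0.0791 + 0.0124 = 1.1775
TFR = 5 × 1.1775 = 5.8875

5.89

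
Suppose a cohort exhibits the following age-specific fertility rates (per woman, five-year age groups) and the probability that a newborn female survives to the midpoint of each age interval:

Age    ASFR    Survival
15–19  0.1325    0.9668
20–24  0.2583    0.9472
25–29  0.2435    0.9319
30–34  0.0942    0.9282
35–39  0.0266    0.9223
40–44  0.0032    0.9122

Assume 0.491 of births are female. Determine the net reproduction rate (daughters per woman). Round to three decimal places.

1.754

Proportion female at birth = 0.491.
Survival-weighted fertility by age (5·fₓ·Sₓ):
  15–19: 5 × 0.1325 × 0.9668 = 0.64051
  20–24: 5 × 0.2583 × 0.9472 = 1.22331
  25–29: 5 × 0.2435 × 0.9319 = 1.13459
  30–34: 5 × 0.0942 × 0.9282 = 0.43718
  35–39: 5 × 0.0266 × 0.9223 = 0.12267
  40–44: 5 × 0.0032 × 0.9122 = 0.01460
Sum = 3.57286
NRR = 0.491 × 3.57286 = 1.75427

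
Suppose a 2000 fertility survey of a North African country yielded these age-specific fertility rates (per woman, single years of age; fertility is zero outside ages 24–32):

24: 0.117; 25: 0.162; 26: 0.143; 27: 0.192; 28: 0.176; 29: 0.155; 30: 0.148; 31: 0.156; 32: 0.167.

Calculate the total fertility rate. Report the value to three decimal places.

1.416

Sum of ASFRs = 0.117 + 0.162 + 0.143 + 0.192 + 0.176 + 0.155 + 0.148 + 0.156 + 0.167 = 1.416
TFR = 1.416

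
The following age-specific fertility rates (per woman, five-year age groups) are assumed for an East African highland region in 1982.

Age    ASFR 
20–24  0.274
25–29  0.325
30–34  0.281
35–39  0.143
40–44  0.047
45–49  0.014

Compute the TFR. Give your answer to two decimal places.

Sum of ASFRs = 0.274 + 0.325 + 0.281 + 0.143 + 0.047 + 0.014 = 1.084
TFR = 5 × 1.084 = 5.42

5.42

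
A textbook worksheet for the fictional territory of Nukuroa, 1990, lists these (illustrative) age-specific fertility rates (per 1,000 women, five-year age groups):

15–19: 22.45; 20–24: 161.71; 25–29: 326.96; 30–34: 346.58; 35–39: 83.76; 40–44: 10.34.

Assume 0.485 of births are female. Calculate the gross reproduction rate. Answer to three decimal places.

2.308

Proportion female at birth = 0.485.
Sum of ASFRs = 22.45 + 161.71 + 326.96 + 346.58 + 83.76 + 10.34 = 951.80
TFR = 5 × 951.80 / 1000 = 4.759
GRR = 0.485 × 4.759 = 2.30812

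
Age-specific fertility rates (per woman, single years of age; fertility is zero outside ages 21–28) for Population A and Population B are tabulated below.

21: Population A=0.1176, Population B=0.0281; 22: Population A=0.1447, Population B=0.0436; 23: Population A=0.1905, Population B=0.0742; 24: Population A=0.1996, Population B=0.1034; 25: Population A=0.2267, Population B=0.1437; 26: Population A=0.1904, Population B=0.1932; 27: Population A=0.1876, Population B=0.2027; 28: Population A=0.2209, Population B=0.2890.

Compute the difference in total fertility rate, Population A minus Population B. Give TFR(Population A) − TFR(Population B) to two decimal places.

0.40

Population A:
  Sum of ASFRs = 0.1176 + 0.1447 + 0.1905 + 0.1996 + 0.2267 + 0.1904 + 0.1876 + 0.2209 = 1.4780
  TFR = 1.478
Population B:
  Sum of ASFRs = 0.0281 + 0.0436 + 0.0742 + 0.1034 + 0.1437 + 0.1932 + 0.2027 + 0.2890 = 1.0779
  TFR = 1.0779
Difference = 1.478 − 1.0779 = 0.4001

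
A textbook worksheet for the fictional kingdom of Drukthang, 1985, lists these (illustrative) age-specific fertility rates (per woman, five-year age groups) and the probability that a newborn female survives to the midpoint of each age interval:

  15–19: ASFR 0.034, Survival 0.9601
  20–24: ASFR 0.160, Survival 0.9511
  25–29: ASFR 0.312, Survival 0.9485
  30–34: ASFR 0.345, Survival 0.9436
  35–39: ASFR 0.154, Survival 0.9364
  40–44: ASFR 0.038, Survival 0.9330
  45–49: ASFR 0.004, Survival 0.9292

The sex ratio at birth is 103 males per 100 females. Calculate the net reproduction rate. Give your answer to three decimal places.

Proportion female at birth = 100 / (100 + 103) = 0.49261.
Each age group contributes 5 × ASFR × survival:
  15–19: 5 × 0.034 × 0.9601 = 0.16322
  20–24: 5 × 0.160 × 0.9511 = 0.76088
  25–29: 5 × 0.312 × 0.9485 = 1.47966
  30–34: 5 × 0.345 × 0.9436 = 1.62771
  35–39: 5 × 0.154 × 0.9364 = 0.72103
  40–44: 5 × 0.038 × 0.9330 = 0.17727
  45–49: 5 × 0.004 × 0.9292 = 0.01858
Sum = 4.94835
NRR = 0.49261 × 4.94835 = 2.43761

2.438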